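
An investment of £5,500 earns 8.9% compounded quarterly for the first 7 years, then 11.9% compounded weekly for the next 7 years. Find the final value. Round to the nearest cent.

£23,405.40

Phase 1: 5,500·(1 + 0.02225)^28 ≈ 10,185.0233.
Phase 2: 10,185.0233·(1 + 0.119/52)^364 ≈ 23,405.3972.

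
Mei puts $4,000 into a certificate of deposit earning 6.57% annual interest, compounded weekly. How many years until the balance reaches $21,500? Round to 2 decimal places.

We need (1 + 0.00126346)^(52t) = 5.375, so 52t = ln 5.375 / ln 1.001263 ≈ 1331.9129.
t ≈ 1331.9129/52 = 25.6137 years.

25.61 years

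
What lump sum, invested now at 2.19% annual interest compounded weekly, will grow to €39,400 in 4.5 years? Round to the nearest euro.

€35,703

Growth factor = (1 + 0.0219/52)^234 ≈ 1.1035466865.
P = 39,400/1.1035466865 ≈ 35,703.0658.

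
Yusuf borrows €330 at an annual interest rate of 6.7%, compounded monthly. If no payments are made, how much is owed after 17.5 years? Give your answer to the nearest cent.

Growth factor = (1 + 0.067/12)^210 ≈ 3.219541325.
A ≈ 330 × 3.219541325 ≈ 1,062.4486.

€1,062.45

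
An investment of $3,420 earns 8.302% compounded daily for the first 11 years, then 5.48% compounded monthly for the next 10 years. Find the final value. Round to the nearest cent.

$14,724.45

Phase 1: 3,420·(1 + 0.08302/365)^4015 ≈ 8,522.9004.
Phase 2: 8,522.9004·(1 + 0.0548/12)^120 ≈ 14,724.4480.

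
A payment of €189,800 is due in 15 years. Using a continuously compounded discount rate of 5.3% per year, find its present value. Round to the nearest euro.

P = A·e^(−rt) = 189,800·e^(−0.795).
e^(−0.795) ≈ 0.451581234923, so P ≈ 85,710.1184.

€85,710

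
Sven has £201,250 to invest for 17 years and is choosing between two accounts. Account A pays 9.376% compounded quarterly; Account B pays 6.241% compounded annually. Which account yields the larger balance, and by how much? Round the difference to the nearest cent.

Account A, by £409,446.79

A: (1 + 0.02344)^68 ≈ 4.83328392268, so 201,250 × 4.83328392268 ≈ 972,698.3894.
B: (1 + 0.06241)^17 ≈ 2.7987657317, so 201,250 × 2.7987657317 ≈ 563,251.6035.
Difference ≈ 409,446.7859 in favor of A.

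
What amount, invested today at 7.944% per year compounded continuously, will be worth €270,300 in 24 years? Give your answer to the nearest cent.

P = A·e^(−rt) = 270,300·e^(−1.90656).
e^(−1.90656) ≈ 0.148590660293, so P ≈ 40,164.0555.

€40,164.06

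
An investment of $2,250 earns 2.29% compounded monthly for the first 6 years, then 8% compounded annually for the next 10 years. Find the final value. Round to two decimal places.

After 6 years at 2.29%: 2,250 × 1.14713676 ≈ 2,581.0577.
Then 10 years at 8%: 2,581.0577 × 2.158924997 ≈ 5,572.3100.

$5,572.31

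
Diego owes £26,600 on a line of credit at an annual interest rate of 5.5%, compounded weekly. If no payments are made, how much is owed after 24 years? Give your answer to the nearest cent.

£99,505.57

Growth factor = (1 + 0.055/52)^1248 ≈ 3.740810933.
A ≈ 26,600 × 3.740810933 ≈ 99,505.5708.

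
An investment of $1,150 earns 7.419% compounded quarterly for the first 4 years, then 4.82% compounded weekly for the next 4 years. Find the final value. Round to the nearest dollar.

$1,871

After 4 years at 7.419%: 1,150 × 1.341839569 ≈ 1,543.1155.
Then 4 years at 4.82%: 1,543.1155 × 1.212531957 ≈ 1,871.0769.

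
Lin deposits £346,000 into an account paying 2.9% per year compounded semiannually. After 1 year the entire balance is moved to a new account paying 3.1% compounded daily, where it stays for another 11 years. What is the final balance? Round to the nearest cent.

After 1 years at 2.9%: 346,000 × 1.02921025 ≈ 356,106.7465.
Then 11 years at 3.1%: 356,106.7465 × 1.40633287701 ≈ 500,804.6253.

£500,804.63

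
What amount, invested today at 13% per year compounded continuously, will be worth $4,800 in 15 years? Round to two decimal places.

P = A·e^(−rt) = 4,800·e^(−1.95).
e^(−1.95) ≈ 0.1422740716, so P ≈ 682.9155.

$682.92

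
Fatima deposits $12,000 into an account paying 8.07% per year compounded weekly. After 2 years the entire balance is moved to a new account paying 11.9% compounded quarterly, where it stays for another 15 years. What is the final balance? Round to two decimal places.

Phase 1: 12,000·(1 + 0.0807/52)^104 ≈ 14,100.0951.
Phase 2: 14,100.0951·(1 + 0.02975)^60 ≈ 81,870.9968.

$81,871.00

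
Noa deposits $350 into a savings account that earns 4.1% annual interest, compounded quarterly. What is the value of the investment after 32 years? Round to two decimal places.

$1,291.11

Growth factor = (1 + 0.01025)^128 ≈ 3.688875234.
A ≈ 350 × 3.688875234 ≈ 1,291.1063.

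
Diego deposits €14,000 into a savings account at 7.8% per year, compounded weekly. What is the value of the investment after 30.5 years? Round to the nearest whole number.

€150,848

Growth factor = (1 + 0.0015)^1586 ≈ 10.7748803578.
A ≈ 14,000 × 10.7748803578 ≈ 150,848.3250.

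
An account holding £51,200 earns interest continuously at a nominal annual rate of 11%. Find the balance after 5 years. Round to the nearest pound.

£88,743

A = P·e^(rt) = 51,200·e^(0.11·5) = 51,200·e^0.55.
e^0.55 ≈ 1.7332530179, so A ≈ 88,742.5545.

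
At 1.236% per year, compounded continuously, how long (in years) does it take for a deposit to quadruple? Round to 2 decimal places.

112.16 years

e^(0.01236t) = 4, so 0.01236t = ln 4 ≈ 1.3863.
t ≈ 1.3863/0.01236 ≈ 112.1597.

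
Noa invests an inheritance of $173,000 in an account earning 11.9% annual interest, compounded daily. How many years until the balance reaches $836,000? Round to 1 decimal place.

(1 + 0.000326027)^(365t) = 836,000/173,000 = 4.8324.
365t·ln(1 + 0.000326027) = ln(4.8324); 365t = 1.5753/0.000325974 ≈ 4832.7037.
t ≈ 13.2403 years.

13.2 years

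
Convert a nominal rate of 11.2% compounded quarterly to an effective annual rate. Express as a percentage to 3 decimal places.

11.679%

One year is 4 periods at 0.028 each: (1 + 0.028)^4 ≈ 1.116792.
EAR = 1.116792 − 1 ≈ 11.67924%.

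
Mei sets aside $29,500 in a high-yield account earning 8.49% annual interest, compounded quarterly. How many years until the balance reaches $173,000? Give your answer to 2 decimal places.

21.06 years

(1 + 0.021225)^(4t) = 173,000/29,500 = 5.8644.
4t·ln(1 + 0.021225) = ln(5.8644); 4t = 1.7689/0.0210029 ≈ 84.2218.
t ≈ 21.0555 years.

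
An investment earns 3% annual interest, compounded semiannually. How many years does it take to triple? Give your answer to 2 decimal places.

(1 + 0.015)^(2t) = 3.
2t = ln 3 / ln(1 + 0.015) ≈ 1.0986/0.0148886 ≈ 73.7888.
t ≈ 36.8944.

36.89 years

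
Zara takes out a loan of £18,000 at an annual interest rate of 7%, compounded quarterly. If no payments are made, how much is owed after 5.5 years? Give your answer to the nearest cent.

£26,365.12

Periodic rate = 7%/4 = 0.0175; periods = 4·5.5 = 22.
A = 18,000·(1 + 0.0175)^22 ≈ 18,000·1.4647287084 ≈ 26,365.1168.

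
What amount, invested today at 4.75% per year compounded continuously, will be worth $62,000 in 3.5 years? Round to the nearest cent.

$52,503.74

P = A·e^(−rt) = 62,000·e^(−0.16625).
e^(−0.16625) ≈ 0.8468344991, so P ≈ 52,503.7389.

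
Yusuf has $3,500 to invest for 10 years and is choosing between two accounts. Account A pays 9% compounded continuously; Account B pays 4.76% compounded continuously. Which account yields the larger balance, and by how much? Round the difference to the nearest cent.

Account A, by $2,974.93

Account A growth factor: e^(0.09·10) = e^0.9 ≈ 2.459603111; balance ≈ 8,608.6109.
Account B growth factor: e^(0.0476·10) = e^0.476 ≈ 1.609623016; balance ≈ 5,633.6806.
Account A is larger by 2,974.9303.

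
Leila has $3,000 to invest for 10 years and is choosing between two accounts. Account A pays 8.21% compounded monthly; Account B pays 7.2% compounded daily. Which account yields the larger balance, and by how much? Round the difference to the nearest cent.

A: (1 + 0.0821/12)^120 ≈ 2.266426224, so 3,000 × 2.266426224 ≈ 6,799.2787.
B: (1 + 0.072/365)^3650 ≈ 2.054287342, so 3,000 × 2.054287342 ≈ 6,162.8620.
Difference ≈ 636.4166 in favor of A.

Account A, by $636.42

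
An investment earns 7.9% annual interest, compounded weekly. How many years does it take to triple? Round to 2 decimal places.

(1 + 0.00151923)^(52t) = 3.
52t = ln 3 / ln(1 + 0.00151923) ≈ 1.0986/0.00151808 ≈ 723.6864.
t ≈ 13.9170.

13.92 years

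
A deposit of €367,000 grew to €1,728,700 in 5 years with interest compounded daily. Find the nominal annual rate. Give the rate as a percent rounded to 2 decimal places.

31.01%

The 1825-period growth factor is 1,728,700/367,000 = 4.71035.
r/365 = 4.71035^(1/1825) − 1 ≈ 0.000849546, so r ≈ 365·0.000849546 = 31.00843%.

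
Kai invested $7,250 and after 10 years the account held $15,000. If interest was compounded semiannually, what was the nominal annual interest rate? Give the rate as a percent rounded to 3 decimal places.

The 20-period growth factor is 15,000/7,250 = 2.06897.
r/2 = 2.06897^(1/20) − 1 ≈ 0.0370213, so r ≈ 2·0.0370213 = 7.40425%.

7.404%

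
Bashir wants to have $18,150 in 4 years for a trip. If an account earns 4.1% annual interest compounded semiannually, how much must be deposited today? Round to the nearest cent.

$15,430.24

Periodic rate = 4.1%/2 = 0.0205; 8 periods.
P = 18,150/(1 + 0.0205)^8 ≈ 18,150/1.1762620145 ≈ 15,430.2356.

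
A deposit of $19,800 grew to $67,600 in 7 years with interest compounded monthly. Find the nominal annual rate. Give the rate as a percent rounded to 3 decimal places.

The 84-period growth factor is 67,600/19,800 = 3.41414.
r/12 = 3.41414^(1/84) − 1 ≈ 0.0147255, so r ≈ 12·0.0147255 = 17.67064%.

17.671%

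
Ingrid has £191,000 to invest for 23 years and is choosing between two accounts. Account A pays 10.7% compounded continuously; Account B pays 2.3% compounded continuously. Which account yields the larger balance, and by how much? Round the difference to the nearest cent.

Account A growth factor: e^(0.107·23) = e^2.461 ≈ 11.71652220588; balance ≈ 2,237,855.7413.
Account B growth factor: e^(0.023·23) = e^0.529 ≈ 1.69723422549; balance ≈ 324,171.7371.
Account A is larger by 1,913,684.0043.

Account A, by £1,913,684.00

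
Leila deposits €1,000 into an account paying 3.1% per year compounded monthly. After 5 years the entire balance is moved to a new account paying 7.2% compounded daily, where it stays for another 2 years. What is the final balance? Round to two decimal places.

Phase 1: 1,000·(1 + 0.031/12)^60 ≈ 1,167.4246.
Phase 2: 1,167.4246·(1 + 0.072/365)^730 ≈ 1,348.2210.

€1,348.22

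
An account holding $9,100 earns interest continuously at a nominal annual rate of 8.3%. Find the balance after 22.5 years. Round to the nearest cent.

$58,896.07

A = P·e^(rt) = 9,100·e^(0.083·22.5) = 9,100·e^1.8675.
e^1.8675 ≈ 6.4720959173, so A ≈ 58,896.0728.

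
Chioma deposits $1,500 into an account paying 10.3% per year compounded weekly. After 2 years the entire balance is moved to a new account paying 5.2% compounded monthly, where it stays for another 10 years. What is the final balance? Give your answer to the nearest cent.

$3,096.08

Phase 1: 1,500·(1 + 0.103/52)^104 ≈ 1,842.7543.
Phase 2: 1,842.7543·(1 + 0.052/12)^120 ≈ 3,096.0835.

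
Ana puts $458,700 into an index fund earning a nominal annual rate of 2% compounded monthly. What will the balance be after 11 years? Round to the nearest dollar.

$571,471

Growth factor = (1 + 0.02/12)^132 ≈ 1.24584855759.
A ≈ 458,700 × 1.24584855759 ≈ 571,470.7334.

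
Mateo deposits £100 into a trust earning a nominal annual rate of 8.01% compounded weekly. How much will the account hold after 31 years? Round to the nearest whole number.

£1,196

Growth factor = (1 + 0.0801/52)^1612 ≈ 11.95547697.
A ≈ 100 × 11.95547697 ≈ 1,195.5477.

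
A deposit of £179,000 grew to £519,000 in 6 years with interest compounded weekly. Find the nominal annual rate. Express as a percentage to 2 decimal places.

The 312-period growth factor is 519,000/179,000 = 2.89944.
r/52 = 2.89944^(1/312) − 1 ≈ 0.00341774, so r ≈ 52·0.00341774 = 17.77227%.

17.77%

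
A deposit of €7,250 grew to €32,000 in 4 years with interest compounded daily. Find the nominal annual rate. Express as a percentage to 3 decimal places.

(1 + r/365)^1460 = 32,000/7,250 = 4.41379.
1 + r/365 = 4.41379^(1/1460) ≈ 1.001017, so r/365 ≈ 0.00101746.
r ≈ 365·0.00101746 = 37.13724%.

37.137%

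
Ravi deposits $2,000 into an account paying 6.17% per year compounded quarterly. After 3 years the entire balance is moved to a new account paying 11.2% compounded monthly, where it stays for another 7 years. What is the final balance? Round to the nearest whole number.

After 3 years at 6.17%: 2,000 × 1.201639565 ≈ 2,403.2791.
Then 7 years at 11.2%: 2,403.2791 × 2.182266335 ≈ 5,244.5951.

$5,245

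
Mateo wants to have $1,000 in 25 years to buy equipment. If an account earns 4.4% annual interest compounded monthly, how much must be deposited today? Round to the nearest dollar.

$334

Growth factor = (1 + 0.044/12)^300 ≈ 2.99812847.
P = 1,000/2.99812847 ≈ 333.5414.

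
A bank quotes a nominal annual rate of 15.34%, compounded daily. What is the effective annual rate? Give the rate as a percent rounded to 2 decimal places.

16.58%

EAR = (1 + 15.34%/365)^365 − 1 = (1 + 0.000420274)^365 − 1.
(1 + 0.000420274)^365 ≈ 1.165754, so EAR ≈ 16.57536%.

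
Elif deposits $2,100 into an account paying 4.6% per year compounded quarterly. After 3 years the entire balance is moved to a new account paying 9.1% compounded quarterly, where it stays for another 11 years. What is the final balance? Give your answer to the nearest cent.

$6,481.38

Phase 1: 2,100·(1 + 0.0115)^12 ≈ 2,408.8510.
Phase 2: 2,408.8510·(1 + 0.02275)^44 ≈ 6,481.3790.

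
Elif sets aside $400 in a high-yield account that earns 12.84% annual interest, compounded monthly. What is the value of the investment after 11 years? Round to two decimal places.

$1,630.04

Growth factor = (1 + 0.0107)^132 ≈ 4.075107526.
A ≈ 400 × 4.075107526 ≈ 1,630.0430.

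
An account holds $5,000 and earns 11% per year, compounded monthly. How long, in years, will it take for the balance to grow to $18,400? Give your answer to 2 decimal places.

We need (1 + 0.00916667)^(12t) = 3.68, so 12t = ln 3.68 / ln 1.009167 ≈ 142.7864.
t ≈ 142.7864/12 = 11.8989 years.

11.90 years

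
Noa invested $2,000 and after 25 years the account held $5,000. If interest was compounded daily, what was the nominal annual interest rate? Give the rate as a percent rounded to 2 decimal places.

(1 + r/365)^9125 = 5,000/2,000 = 2.5.
1 + r/365 = 2.5^(1/9125) ≈ 1.0001, so r/365 ≈ 0.00010042.
r ≈ 365·0.00010042 = 3.66535%.

3.67%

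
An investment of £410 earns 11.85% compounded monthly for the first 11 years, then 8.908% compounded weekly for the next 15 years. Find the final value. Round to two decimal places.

£5,700.56

Phase 1: 410·(1 + 0.009875)^132 ≈ 1,500.0642.
Phase 2: 1,500.0642·(1 + 0.08908/52)^780 ≈ 5,700.5617.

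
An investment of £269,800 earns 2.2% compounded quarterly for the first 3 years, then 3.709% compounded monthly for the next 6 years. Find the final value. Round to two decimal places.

£359,853.46

After 3 years at 2.2%: 269,800 × 1.06803355947 ≈ 288,155.4543.
Then 6 years at 3.709%: 288,155.4543 × 1.2488171084 ≈ 359,853.4613.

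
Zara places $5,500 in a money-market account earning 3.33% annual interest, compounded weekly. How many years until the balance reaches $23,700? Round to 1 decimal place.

43.9 years

(1 + 0.000640385)^(52t) = 23,700/5,500 = 4.3091.
52t·ln(1 + 0.000640385) = ln(4.3091); 52t = 1.4607/0.00064018 ≈ 2281.7454.
t ≈ 43.8797 years.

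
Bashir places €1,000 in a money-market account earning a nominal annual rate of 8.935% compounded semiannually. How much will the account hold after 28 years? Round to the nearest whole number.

€11,560

Growth factor = (1 + 0.044675)^56 ≈ 11.559719596.
A ≈ 1,000 × 11.559719596 ≈ 11,559.7196.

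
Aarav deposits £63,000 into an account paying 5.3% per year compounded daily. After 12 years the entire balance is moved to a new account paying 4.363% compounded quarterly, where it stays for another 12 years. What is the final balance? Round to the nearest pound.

After 12 years at 5.3%: 63,000 × 1.88882289681 ≈ 118,995.8425.
Then 12 years at 4.363%: 118,995.8425 × 1.68324794826 ≈ 200,299.5077.

£200,300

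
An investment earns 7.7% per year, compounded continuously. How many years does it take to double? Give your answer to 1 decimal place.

9.0 years

e^(0.077t) = 2, so 0.077t = ln 2 ≈ 0.69315.
t ≈ 0.69315/0.077 ≈ 9.0019.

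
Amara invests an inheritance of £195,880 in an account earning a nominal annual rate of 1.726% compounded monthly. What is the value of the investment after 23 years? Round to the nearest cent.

Periodic rate = 1.726%/12 = 0.00143833; periods = 12·23 = 276.
A = 195,880·(1 + 0.01726/12)^276 ≈ 195,880·1.48690202658 ≈ 291,254.3690.

£291,254.37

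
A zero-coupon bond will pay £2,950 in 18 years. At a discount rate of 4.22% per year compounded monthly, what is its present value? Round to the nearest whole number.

Growth factor = (1 + 0.0422/12)^216 ≈ 2.134574849.
P = 2,950/2.134574849 ≈ 1,382.0082.

£1,382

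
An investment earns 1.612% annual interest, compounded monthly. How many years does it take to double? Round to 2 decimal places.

(1 + 0.00134333)^(12t) = 2.
12t = ln 2 / ln(1 + 0.00134333) ≈ 0.69315/0.00134243 ≈ 516.3370.
t ≈ 43.0281.

43.03 years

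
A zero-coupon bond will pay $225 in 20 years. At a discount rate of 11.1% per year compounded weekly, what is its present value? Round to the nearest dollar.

$24

Growth factor = (1 + 0.111/52)^1040 ≈ 9.18557155.
P = 225/9.18557155 ≈ 24.4949.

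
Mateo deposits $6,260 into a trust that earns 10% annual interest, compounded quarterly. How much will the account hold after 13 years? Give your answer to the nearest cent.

$22,605.56

Growth factor = (1 + 0.025)^52 ≈ 3.6111123486.
A ≈ 6,260 × 3.6111123486 ≈ 22,605.5633.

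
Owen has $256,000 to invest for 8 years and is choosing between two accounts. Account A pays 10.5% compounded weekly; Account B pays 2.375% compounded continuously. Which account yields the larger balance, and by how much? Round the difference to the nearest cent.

A: (1 + 0.105/52)^416 ≈ 2.3144059904, so 256,000 × 2.3144059904 ≈ 592,487.9335.
B: e^(0.02375·8) = e^0.19 ≈ 1.20924959766, so 256,000 × 1.20924959766 ≈ 309,567.8970.
Difference ≈ 282,920.0365 in favor of A.

Account A, by $282,920.04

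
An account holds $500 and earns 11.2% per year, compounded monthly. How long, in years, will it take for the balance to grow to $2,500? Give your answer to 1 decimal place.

(1 + 0.00933333)^(12t) = 2,500/500 = 5.
12t·ln(1 + 0.00933333) = ln(5); 12t = 1.6094/0.00929005 ≈ 173.2432.
t ≈ 14.4369 years.

14.4 years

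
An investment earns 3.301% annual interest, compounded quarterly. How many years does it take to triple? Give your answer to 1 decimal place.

(1 + 0.0082525)^(4t) = 3.
4t = ln 3 / ln(1 + 0.0082525) ≈ 1.0986/0.00821863 ≈ 133.6733.
t ≈ 33.4183.

33.4 years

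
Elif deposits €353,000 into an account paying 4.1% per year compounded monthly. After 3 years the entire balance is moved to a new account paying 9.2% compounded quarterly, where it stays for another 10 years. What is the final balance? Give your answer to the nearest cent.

€991,122.25

Phase 1: 353,000·(1 + 0.041/12)^36 ≈ 399,118.5176.
Phase 2: 399,118.5176·(1 + 0.023)^40 ≈ 991,122.2511.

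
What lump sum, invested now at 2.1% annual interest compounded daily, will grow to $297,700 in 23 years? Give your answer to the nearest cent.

$183,662.56

Periodic rate = 2.1%/365 = 0.0000575342; 8395 periods.
P = 297,700/(1 + 0.021/365)^8395 ≈ 297,700/1.62090738399 ≈ 183,662.5602.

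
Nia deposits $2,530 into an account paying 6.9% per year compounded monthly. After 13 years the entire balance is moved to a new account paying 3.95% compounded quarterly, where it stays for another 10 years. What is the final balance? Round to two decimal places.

$9,167.94

Phase 1: 2,530·(1 + 0.00575)^156 ≈ 6,188.2372.
Phase 2: 6,188.2372·(1 + 0.009875)^40 ≈ 9,167.9408.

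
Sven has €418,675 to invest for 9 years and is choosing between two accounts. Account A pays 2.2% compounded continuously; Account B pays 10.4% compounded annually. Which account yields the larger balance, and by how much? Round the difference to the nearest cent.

Account B, by €509,647.44

A: e^(0.022·9) = e^0.198 ≈ 1.21896239382, so 418,675 × 1.21896239382 ≈ 510,349.0802.
B: (1 + 0.104)^9 ≈ 2.43624892526, so 418,675 × 2.43624892526 ≈ 1,019,996.5188.
Difference ≈ 509,647.4385 in favor of B.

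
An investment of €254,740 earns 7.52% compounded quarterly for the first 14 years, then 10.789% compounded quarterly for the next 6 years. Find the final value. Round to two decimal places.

Phase 1: 254,740·(1 + 0.0188)^56 ≈ 722,898.9215.
Phase 2: 722,898.9215·(1 + 0.0269725)^24 ≈ 1,369,270.0871.

€1,369,270.09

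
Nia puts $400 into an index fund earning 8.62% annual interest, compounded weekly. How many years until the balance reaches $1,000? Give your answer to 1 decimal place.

We need (1 + 0.00165769)^(52t) = 2.5, so 52t = ln 2.5 / ln 1.001658 ≈ 553.2088.
t ≈ 553.2088/52 = 10.6386 years.

10.6 years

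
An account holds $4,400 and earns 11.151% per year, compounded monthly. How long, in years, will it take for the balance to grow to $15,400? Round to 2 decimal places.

11.29 years

We need (1 + 0.0092925)^(12t) = 3.5, so 12t = ln 3.5 / ln 1.009292 ≈ 135.4398.
t ≈ 135.4398/12 = 11.2867 years.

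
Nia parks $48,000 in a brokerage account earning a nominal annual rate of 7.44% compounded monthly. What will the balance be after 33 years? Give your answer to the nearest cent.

$554,918.47

Periodic rate = 7.44%/12 = 0.0062; periods = 12·33 = 396.
A = 48,000·(1 + 0.0062)^396 ≈ 48,000·11.5608014882 ≈ 554,918.4714.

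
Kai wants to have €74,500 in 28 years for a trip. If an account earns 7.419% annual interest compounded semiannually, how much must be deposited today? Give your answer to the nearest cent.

Growth factor = (1 + 0.037095)^56 ≈ 7.688440646.
P = 74,500/7.688440646 ≈ 9,689.8713.

€9,689.87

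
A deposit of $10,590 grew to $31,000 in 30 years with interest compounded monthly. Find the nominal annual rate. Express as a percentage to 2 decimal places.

3.59%

The 360-period growth factor is 31,000/10,590 = 2.92729.
r/12 = 2.92729^(1/360) − 1 ≈ 0.002988, so r ≈ 12·0.002988 = 3.58560%.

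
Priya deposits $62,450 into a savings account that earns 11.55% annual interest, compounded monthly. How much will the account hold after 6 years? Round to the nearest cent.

$124,468.47

Periodic rate = 11.55%/12 = 0.009625; periods = 12·6 = 72.
A = 62,450·(1 + 0.009625)^72 ≈ 62,450·1.99308997194 ≈ 124,468.4687.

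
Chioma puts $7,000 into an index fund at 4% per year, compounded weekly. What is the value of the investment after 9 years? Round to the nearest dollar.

Growth factor = (1 + 0.04/52)^468 ≈ 1.433131069.
A ≈ 7,000 × 1.433131069 ≈ 10,031.9175.

$10,032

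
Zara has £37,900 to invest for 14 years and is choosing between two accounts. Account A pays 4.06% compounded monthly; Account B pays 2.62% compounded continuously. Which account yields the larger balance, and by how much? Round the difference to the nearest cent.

A: (1 + 0.0406/12)^168 ≈ 1.7637471706, so 37,900 × 1.7637471706 ≈ 66,846.0178.
B: e^(0.0262·14) = e^0.3668 ≈ 1.4431092684, so 37,900 × 1.4431092684 ≈ 54,693.8413.
Difference ≈ 12,152.1765 in favor of A.

Account A, by £12,152.18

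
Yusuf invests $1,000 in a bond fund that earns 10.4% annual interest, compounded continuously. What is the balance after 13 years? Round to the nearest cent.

$3,865.15

A = P·e^(rt) = 1,000·e^(0.104·13) = 1,000·e^1.352.
e^1.352 ≈ 3.865148102, so A ≈ 3,865.1481.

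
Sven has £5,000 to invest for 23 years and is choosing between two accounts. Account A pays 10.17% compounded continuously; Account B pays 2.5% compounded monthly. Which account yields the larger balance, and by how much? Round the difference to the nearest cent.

Account A growth factor: e^(0.1017·23) = e^2.3391 ≈ 10.371897653; balance ≈ 51,859.4883.
Account B growth factor: (1 + 0.025/12)^276 ≈ 1.776067894; balance ≈ 8,880.3395.
Account A is larger by 42,979.1488.

Account A, by £42,979.15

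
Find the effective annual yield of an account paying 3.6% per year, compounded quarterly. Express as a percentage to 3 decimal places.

3.649%

EAR = (1 + 3.6%/4)^4 − 1 = (1 + 0.009)^4 − 1.
(1 + 0.009)^4 ≈ 1.036489, so EAR ≈ 3.64889%.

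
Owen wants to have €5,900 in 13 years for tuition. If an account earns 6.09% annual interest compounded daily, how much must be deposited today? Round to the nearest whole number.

Periodic rate = 6.09%/365 = 0.000166849; 4745 periods.
P = 5,900/(1 + 0.0609/365)^4745 ≈ 5,900/2.206999631 ≈ 2,673.3126.

€2,673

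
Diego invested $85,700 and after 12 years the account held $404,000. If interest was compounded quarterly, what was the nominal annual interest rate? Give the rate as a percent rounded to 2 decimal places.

(1 + r/4)^48 = 404,000/85,700 = 4.71412.
1 + r/4 = 4.71412^(1/48) ≈ 1.032831, so r/4 ≈ 0.0328308.
r ≈ 4·0.0328308 = 13.13232%.

13.13%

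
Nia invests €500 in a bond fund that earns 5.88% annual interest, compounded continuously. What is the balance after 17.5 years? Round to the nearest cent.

A = P·e^(rt) = 500·e^(0.0588·17.5) = 500·e^1.029.
e^1.029 ≈ 2.798266169, so A ≈ 1,399.1331.

€1,399.13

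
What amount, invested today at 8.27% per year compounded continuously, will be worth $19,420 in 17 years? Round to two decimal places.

P = A·e^(−rt) = 19,420·e^(−1.4059).
e^(−1.4059) ≈ 0.24514632545, so P ≈ 4,760.7416.

$4,760.74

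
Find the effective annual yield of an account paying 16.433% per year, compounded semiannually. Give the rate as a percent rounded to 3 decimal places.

17.108%

EAR = (1 + 16.433%/2)^2 − 1 = (1 + 0.082165)^2 − 1.
(1 + 0.082165)^2 ≈ 1.171081, so EAR ≈ 17.10811%.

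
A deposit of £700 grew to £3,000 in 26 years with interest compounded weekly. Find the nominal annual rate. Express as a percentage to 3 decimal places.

5.600%

The 1352-period growth factor is 3,000/700 = 4.28571.
r/52 = 4.28571^(1/1352) − 1 ≈ 0.00107698, so r ≈ 52·0.00107698 = 5.60027%.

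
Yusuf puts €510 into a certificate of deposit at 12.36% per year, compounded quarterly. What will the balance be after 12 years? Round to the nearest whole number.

Growth factor = (1 + 0.0309)^48 ≈ 4.309172722.
A ≈ 510 × 4.309172722 ≈ 2,197.6781.

€2,198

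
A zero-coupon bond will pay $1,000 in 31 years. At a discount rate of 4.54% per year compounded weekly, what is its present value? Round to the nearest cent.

Periodic rate = 4.54%/52 = 0.000873077; 1612 periods.
P = 1,000/(1 + 0.0454/52)^1612 ≈ 1,000/4.08281203 ≈ 244.9292.

$244.93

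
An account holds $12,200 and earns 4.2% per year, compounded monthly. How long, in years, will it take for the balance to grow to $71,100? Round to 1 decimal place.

We need (1 + 0.0035)^(12t) = 5.8279, so 12t = ln 5.8279 / ln 1.0035 ≈ 504.4955.
t ≈ 504.4955/12 = 42.0413 years.

42.0 years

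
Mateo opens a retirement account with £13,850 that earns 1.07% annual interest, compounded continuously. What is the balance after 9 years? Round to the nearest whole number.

A = P·e^(rt) = 13,850·e^(0.0107·9) = 13,850·e^0.0963.
e^0.0963 ≈ 1.1010893413, so A ≈ 15,250.0874.

£15,250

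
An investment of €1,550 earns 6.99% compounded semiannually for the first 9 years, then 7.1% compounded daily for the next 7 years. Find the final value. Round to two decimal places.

€4,728.29

Phase 1: 1,550·(1 + 0.03495)^18 ≈ 2,876.6057.
Phase 2: 2,876.6057·(1 + 0.071/365)^2555 ≈ 4,728.2856.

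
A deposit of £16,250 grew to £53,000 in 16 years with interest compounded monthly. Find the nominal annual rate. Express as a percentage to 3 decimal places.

7.412%

The 192-period growth factor is 53,000/16,250 = 3.26154.
r/12 = 3.26154^(1/192) − 1 ≈ 0.00617628, so r ≈ 12·0.00617628 = 7.41154%.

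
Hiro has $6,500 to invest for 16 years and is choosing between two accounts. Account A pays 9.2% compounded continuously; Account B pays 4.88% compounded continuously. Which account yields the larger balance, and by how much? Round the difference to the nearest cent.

Account A, by $14,135.71

Account A growth factor: e^(0.092·16) = e^1.472 ≈ 4.3579423156; balance ≈ 28,326.6251.
Account B growth factor: e^(0.0488·16) = e^0.7808 ≈ 2.1832181416; balance ≈ 14,190.9179.
Account A is larger by 14,135.7071.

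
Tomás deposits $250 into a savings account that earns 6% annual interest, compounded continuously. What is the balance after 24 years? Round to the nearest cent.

$1,055.17

A = P·e^(rt) = 250·e^(0.06·24) = 250·e^1.44.
e^1.44 ≈ 4.220695817, so A ≈ 1,055.1740.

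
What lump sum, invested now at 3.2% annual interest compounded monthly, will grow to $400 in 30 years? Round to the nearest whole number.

Periodic rate = 3.2%/12 = 0.00266667; 360 periods.
P = 400/(1 + 0.032/12)^360 ≈ 400/2.60836156 ≈ 153.3530.

$153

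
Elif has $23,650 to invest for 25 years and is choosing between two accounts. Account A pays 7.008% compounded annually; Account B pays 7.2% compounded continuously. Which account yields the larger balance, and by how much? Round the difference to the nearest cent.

Account B, by $14,475.24

Account A growth factor: (1 + 0.07008)^25 ≈ 5.43758648107; balance ≈ 128,598.9203.
Account B growth factor: e^(0.072·25) = e^1.8 ≈ 6.04964746441; balance ≈ 143,074.1625.
Account B is larger by 14,475.2423.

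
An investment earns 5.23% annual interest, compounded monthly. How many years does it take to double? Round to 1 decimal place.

13.3 years

(1 + 0.00435833)^(12t) = 2.
12t = ln 2 / ln(1 + 0.00435833) ≈ 0.69315/0.00434886 ≈ 159.3858.
t ≈ 13.2822.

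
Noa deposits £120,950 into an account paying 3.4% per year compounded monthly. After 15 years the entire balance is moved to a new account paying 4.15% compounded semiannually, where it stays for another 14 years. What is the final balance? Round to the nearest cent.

Phase 1: 120,950·(1 + 0.034/12)^180 ≈ 201,271.7729.
Phase 2: 201,271.7729·(1 + 0.02075)^28 ≈ 357,705.6112.

£357,705.61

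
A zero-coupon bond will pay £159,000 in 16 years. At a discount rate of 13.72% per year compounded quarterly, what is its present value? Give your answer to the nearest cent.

£18,366.21

Growth factor = (1 + 0.0343)^64 ≈ 8.65720257158.
P = 159,000/8.65720257158 ≈ 18,366.2099.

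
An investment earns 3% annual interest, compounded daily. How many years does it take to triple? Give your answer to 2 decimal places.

(1 + 0.0000821918)^(365t) = 3.
365t = ln 3 / ln(1 + 0.0000821918) ≈ 1.0986/8.21884e-05 ≈ 13366.9988.
t ≈ 36.6219.

36.62 years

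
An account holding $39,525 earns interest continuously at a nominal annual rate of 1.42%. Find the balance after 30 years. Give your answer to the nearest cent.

$60,517.55

A = P·e^(rt) = 39,525·e^(0.0142·30) = 39,525·e^0.426.
e^0.426 ≈ 1.5311207751, so A ≈ 60,517.5486.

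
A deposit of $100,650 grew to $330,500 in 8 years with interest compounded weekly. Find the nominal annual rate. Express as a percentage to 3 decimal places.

14.883%

(1 + r/52)^416 = 330,500/100,650 = 3.28366.
1 + r/52 = 3.28366^(1/416) ≈ 1.002862, so r/52 ≈ 0.00286216.
r ≈ 52·0.00286216 = 14.88323%.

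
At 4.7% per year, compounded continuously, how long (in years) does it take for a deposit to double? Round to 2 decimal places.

e^(0.047t) = 2, so 0.047t = ln 2 ≈ 0.69315.
t ≈ 0.69315/0.047 ≈ 14.7478.

14.75 years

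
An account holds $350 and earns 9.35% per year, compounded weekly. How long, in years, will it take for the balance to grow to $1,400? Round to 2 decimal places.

14.84 years

We need (1 + 0.00179808)^(52t) = 4, so 52t = ln 4 / ln 1.001798 ≈ 771.6802.
t ≈ 771.6802/52 = 14.8400 years.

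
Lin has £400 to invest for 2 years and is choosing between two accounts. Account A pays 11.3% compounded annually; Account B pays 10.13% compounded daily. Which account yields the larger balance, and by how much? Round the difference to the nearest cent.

Account A, by £5.69

A: (1 + 0.113)^2 ≈ 1.238769, so 400 × 1.238769 ≈ 495.5076.
B: (1 + 0.1013/365)^730 ≈ 1.22454812, so 400 × 1.22454812 ≈ 489.8192.
Difference ≈ 5.6884 in favor of A.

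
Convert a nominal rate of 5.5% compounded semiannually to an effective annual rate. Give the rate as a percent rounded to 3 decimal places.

One year is 2 periods at 0.0275 each: (1 + 0.0275)^2 ≈ 1.055756.
EAR = 1.055756 − 1 ≈ 5.57563%.

5.576%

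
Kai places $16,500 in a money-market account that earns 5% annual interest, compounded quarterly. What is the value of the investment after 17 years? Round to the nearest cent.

$38,401.32

Growth factor = (1 + 0.0125)^68 ≈ 2.3273525104.
A ≈ 16,500 × 2.3273525104 ≈ 38,401.3164.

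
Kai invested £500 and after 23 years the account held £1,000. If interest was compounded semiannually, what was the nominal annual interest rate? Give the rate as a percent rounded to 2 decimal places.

(1 + r/2)^46 = 1,000/500 = 2.
1 + r/2 = 2^(1/46) ≈ 1.015183, so r/2 ≈ 0.0151825.
r ≈ 2·0.0151825 = 3.03650%.

3.04%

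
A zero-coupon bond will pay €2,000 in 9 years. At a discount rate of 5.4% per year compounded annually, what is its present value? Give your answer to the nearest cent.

€1,245.85

Annual rate = 5.4% = 0.054; 9 periods.
P = 2,000/(1 + 0.054)^9 ≈ 2,000/1.605334347 ≈ 1,245.8464.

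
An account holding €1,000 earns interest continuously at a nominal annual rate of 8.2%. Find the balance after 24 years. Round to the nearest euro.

€7,156

A = P·e^(rt) = 1,000·e^(0.082·24) = 1,000·e^1.968.
e^1.968 ≈ 7.156349467, so A ≈ 7,156.3495.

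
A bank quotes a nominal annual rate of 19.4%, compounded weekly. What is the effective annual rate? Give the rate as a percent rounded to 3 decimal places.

21.366%

EAR = (1 + 19.4%/52)^52 − 1 = (1 + 0.00373077)^52 − 1.
(1 + 0.00373077)^52 ≈ 1.213658, so EAR ≈ 21.36581%.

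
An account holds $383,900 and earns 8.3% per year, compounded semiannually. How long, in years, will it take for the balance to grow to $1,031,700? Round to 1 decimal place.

12.2 years

(1 + 0.0415)^(2t) = 1,031,700/383,900 = 2.6874.
2t·ln(1 + 0.0415) = ln(2.6874); 2t = 0.98858/0.040662 ≈ 24.3122.
t ≈ 12.1561 years.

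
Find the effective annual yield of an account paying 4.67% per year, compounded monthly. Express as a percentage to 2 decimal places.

EAR = (1 + 4.67%/12)^12 − 1 = (1 + 0.00389167)^12 − 1.
(1 + 0.00389167)^12 ≈ 1.047713, so EAR ≈ 4.77127%.

4.77%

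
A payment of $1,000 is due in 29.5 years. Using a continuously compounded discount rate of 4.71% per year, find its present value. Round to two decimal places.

$249.21

P = A·e^(−rt) = 1,000·e^(−1.38945).
e^(−1.38945) ≈ 0.249212334, so P ≈ 249.2123.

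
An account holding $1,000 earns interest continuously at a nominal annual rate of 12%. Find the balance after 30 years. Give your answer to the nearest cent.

$36,598.23

A = P·e^(rt) = 1,000·e^(0.12·30) = 1,000·e^3.6.
e^3.6 ≈ 36.598234444, so A ≈ 36,598.2344.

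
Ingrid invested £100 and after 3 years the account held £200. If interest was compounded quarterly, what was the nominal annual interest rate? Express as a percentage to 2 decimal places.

The 12-period growth factor is 200/100 = 2.
r/4 = 2^(1/12) − 1 ≈ 0.0594631, so r ≈ 4·0.0594631 = 23.78524%.

23.79%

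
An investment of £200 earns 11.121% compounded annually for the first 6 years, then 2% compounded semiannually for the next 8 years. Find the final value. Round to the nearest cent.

£441.52

Phase 1: 200·(1 + 0.11121)^6 ≈ 376.5363.
Phase 2: 376.5363·(1 + 0.01)^16 ≈ 441.5184.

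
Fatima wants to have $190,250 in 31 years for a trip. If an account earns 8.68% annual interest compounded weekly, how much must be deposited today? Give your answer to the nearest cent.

$12,933.00

Periodic rate = 8.68%/52 = 0.00166923; 1612 periods.
P = 190,250/(1 + 0.0868/52)^1612 ≈ 190,250/14.7104292196 ≈ 12,933.0013.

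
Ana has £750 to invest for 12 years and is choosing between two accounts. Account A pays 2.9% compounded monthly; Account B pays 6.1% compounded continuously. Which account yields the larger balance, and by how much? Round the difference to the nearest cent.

Account B, by £497.70

Account A growth factor: (1 + 0.029/12)^144 ≈ 1.415637807; balance ≈ 1,061.7284.
Account B growth factor: e^(0.061·12) = e^0.732 ≈ 2.079234922; balance ≈ 1,559.4262.
Account B is larger by 497.6978.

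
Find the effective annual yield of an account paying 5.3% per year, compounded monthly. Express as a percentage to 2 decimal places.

5.43%

EAR = (1 + 5.3%/12)^12 − 1 = (1 + 0.00441667)^12 − 1.
(1 + 0.00441667)^12 ≈ 1.054307, so EAR ≈ 5.43066%.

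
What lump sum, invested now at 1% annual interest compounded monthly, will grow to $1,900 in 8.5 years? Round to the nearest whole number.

$1,745

Periodic rate = 1%/12 = 0.000833333; 102 periods.
P = 1,900/(1 + 0.01/12)^102 ≈ 1,900/1.08867853 ≈ 1,745.2351.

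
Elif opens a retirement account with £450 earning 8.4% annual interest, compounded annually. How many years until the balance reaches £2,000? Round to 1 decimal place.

(1 + 0.084)^t = 2,000/450 = 4.4444.
t·ln(1 + 0.084) = ln(4.4444); t = 1.4917/0.0806579 ≈ 18.4936.

18.5 years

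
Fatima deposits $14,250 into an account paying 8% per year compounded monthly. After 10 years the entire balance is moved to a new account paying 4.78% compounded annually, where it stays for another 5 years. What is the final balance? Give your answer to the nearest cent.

After 10 years at 8%: 14,250 × 2.2196402345 ≈ 31,629.8733.
Then 5 years at 4.78%: 31,629.8733 × 1.2629669055 ≈ 39,947.4833.

$39,947.48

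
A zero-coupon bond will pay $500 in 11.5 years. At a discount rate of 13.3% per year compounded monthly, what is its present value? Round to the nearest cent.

Periodic rate = 13.3%/12 = 0.0110833; 138 periods.
P = 500/(1 + 0.133/12)^138 ≈ 500/4.57719394 ≈ 109.2372.

$109.24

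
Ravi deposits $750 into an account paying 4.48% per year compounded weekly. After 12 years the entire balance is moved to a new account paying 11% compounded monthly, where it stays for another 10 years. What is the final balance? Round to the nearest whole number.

After 12 years at 4.48%: 750 × 1.711497214 ≈ 1,283.6229.
Then 10 years at 11%: 1,283.6229 × 2.989149603 ≈ 3,836.9409.

$3,837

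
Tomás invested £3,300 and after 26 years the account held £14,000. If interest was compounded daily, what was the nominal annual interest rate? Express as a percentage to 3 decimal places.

5.559%

The 9490-period growth factor is 14,000/3,300 = 4.24242.
r/365 = 4.24242^(1/9490) − 1 ≈ 0.000152291, so r ≈ 365·0.000152291 = 5.55863%.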